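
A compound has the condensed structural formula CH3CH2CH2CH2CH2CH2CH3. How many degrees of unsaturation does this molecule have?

Atom tally by fragment:
  CH3 → C:1 H:3
  CH2 → C:1 H:2
  CH2 → C:1 H:2
  CH2 → C:1 H:2
  CH2 → C:1 H:2
  CH2 → C:1 H:2
  CH3 → C:1 H:3
Element totals:
  C: 7
  H: 16
Molecular formula: C7H16.
DoU = (2C + 2 + N − H − X) / 2 = (2·7 + 2 + 0 − 16 − 0) / 2 = 0.

0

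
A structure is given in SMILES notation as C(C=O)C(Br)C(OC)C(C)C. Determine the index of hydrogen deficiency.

Atom tally by fragment:
  OHCCH2 → C:2 H:3 O:1
  CH(Br) → C:1 H:1 Br:1
  CH(OCH3) → C:2 H:4 O:1
  CH(CH3) → C:2 H:4
  CH3 → C:1 H:3
Element totals:
  C: 8
  H: 15
  Br: 1
  O: 2
Molecular formula: C8H15BrO2.
DoU = (2C + 2 + N − H − X) / 2 = (2·8 + 2 + 0 − 15 − 1) / 2 = 1.

1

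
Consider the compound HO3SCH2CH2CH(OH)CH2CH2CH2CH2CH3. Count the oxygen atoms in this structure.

Atom tally by fragment:
  HO3SCH2 → C:1 H:3 S:1 O:3
  CH2 → C:1 H:2
  CH(OH) → C:1 H:2 O:1
  CH2 → C:1 H:2
  CH2 → C:1 H:2
  CH2 → C:1 H:2
  CH2 → C:1 H:2
  CH3 → C:1 H:3
Element totals:
  C: 8
  H: 18
  O: 4
  S: 1

4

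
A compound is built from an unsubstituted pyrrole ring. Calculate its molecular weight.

67.09 g/mol

Atom tally by fragment:
  pyrrole ring core → C:4 H:5 N:1
Element totals:
  C: 4
  H: 5
  N: 1
Molecular formula: C4H5N.
  M = 4(12.011) + 5(1.008) + 14.007
    = 48.044 + 5.040 + 14.007 = 67.091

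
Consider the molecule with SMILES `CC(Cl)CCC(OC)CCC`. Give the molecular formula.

Atom tally by fragment:
  CH3 → C:1 H:3
  CH(Cl) → C:1 H:1 Cl:1
  CH2 → C:1 H:2
  CH2 → C:1 H:2
  CH(OCH3) → C:2 H:4 O:1
  CH2 → C:1 H:2
  CH2 → C:1 H:2
  CH3 → C:1 H:3
Element totals:
  C: 9
  H: 19
  Cl: 1
  O: 1

C9H19ClO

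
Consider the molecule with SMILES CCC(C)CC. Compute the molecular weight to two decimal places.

86.18 g/mol

Atom tally by fragment:
  CH3 → C:1 H:3
  CH2 → C:1 H:2
  CH(CH3) → C:2 H:4
  CH2 → C:1 H:2
  CH3 → C:1 H:3
Element totals:
  C: 6
  H: 14
Molecular formula: C6H14.
  M = 6(12.011) + 14(1.008)
    = 72.066 + 14.112 = 86.178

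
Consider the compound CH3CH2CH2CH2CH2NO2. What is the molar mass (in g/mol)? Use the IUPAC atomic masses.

Atom tally by fragment:
  CH3 → C:1 H:3
  CH2 → C:1 H:2
  CH2 → C:1 H:2
  CH2 → C:1 H:2
  CH2NO2 → C:1 H:2 N:1 O:2
Element totals:
  C: 5
  H: 11
  N: 1
  O: 2
Molecular formula: C5H11NO2.
  M = 5(12.011) + 11(1.008) + 14.007 + 2(15.999)
    = 60.055 + 11.088 + 14.007 + 31.998 = 117.148

117.15 g/mol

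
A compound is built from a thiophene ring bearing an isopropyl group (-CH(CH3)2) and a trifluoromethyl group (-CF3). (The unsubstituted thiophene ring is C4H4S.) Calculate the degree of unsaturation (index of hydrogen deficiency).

3

Atom tally by fragment:
  thiophene ring core → C:4 H:4 S:1
  (− 2 ring H displaced by substituents)
  + CH(CH3)2 → C:3 H:7
  + CF3 → C:1 F:3
Element totals:
  C: 8
  H: 9
  F: 3
  S: 1
Molecular formula: C8H9F3S.
DoU = (2C + 2 + N − H − X) / 2 = (2·8 + 2 + 0 − 9 − 3) / 2 = 3.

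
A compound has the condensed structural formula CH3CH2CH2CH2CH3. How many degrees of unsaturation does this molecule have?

0

Atom tally by fragment:
  CH3 → C:1 H:3
  CH2 → C:1 H:2
  CH2 → C:1 H:2
  CH2 → C:1 H:2
  CH3 → C:1 H:3
Element totals:
  C: 5
  H: 12
Molecular formula: C5H12.
DoU = (2C + 2 + N − H − X) / 2 = (2·5 + 2 + 0 − 12 − 0) / 2 = 0.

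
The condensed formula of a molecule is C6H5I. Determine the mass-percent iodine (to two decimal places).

Atom tally by fragment:
  benzene ring core → C:6 H:6
  (− 1 ring H displaced by substituents)
  + I → I:1
Element totals:
  C: 6
  H: 5
  I: 1
Molecular formula: C6H5I.
Molar mass = 204.010 g/mol.
Mass from I: 1 × 126.904 = 126.904 g/mol.
%I = 126.904 / 204.010 × 100 = 62.20%.

62.20%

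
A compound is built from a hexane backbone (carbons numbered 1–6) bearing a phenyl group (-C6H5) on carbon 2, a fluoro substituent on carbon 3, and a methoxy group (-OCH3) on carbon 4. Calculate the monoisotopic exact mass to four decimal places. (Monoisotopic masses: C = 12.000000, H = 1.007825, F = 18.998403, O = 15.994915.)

Atom tally by fragment:
  CH3 → C:1 H:3
  CH(C6H5) → C:7 H:6
  CH(F) → C:1 H:1 F:1
  CH(OCH3) → C:2 H:4 O:1
  CH2 → C:1 H:2
  CH3 → C:1 H:3
Element totals:
  C: 13
  H: 19
  F: 1
  O: 1
Molecular formula: C13H19FO.
  M = 13(12.0) + 19(1.007825) + 18.998403 + 15.994915
    = 156.000000 + 19.148675 + 18.998403 + 15.994915 = 210.141993

210.1420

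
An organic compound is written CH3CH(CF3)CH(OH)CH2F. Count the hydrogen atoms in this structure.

Atom tally by fragment:
  CH3 → C:1 H:3
  CH(CF3) → C:2 H:1 F:3
  CH(OH) → C:1 H:2 O:1
  CH2F → C:1 H:2 F:1
Element totals:
  C: 5
  H: 8
  F: 4
  O: 1

8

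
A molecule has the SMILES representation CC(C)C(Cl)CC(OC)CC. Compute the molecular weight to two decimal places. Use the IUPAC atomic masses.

Atom tally by fragment:
  CH3 → C:1 H:3
  CH(CH3) → C:2 H:4
  CH(Cl) → C:1 H:1 Cl:1
  CH2 → C:1 H:2
  CH(OCH3) → C:2 H:4 O:1
  CH2 → C:1 H:2
  CH3 → C:1 H:3
Element totals:
  C: 9
  H: 19
  Cl: 1
  O: 1
Molecular formula: C9H19ClO.
  M = 9(12.011) + 19(1.008) + 35.45 + 15.999
    = 108.099 + 19.152 + 35.450 + 15.999 = 178.700

178.70 g/mol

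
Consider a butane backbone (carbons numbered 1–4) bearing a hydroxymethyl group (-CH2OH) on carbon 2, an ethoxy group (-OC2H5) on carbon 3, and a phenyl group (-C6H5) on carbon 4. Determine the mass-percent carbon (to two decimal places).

74.96%

Atom tally by fragment:
  CH3 → C:1 H:3
  CH(CH2OH) → C:2 H:4 O:1
  CH(OC2H5) → C:3 H:6 O:1
  CH2C6H5 → C:7 H:7
Element totals:
  C: 13
  H: 20
  O: 2
Molecular formula: C13H20O2.
Molar mass = 208.301 g/mol.
Mass from C: 13 × 12.011 = 156.143 g/mol.
%C = 156.143 / 208.301 × 100 = 74.96%.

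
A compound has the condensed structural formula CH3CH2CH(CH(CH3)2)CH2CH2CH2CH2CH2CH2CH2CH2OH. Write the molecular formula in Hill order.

C14H30O

Element totals:
  C: 14
  H: 30
  O: 1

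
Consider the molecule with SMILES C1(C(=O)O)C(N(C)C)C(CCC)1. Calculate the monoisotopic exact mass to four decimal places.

171.1259

Atom tally by fragment:
  cyclopropane ring core → C:3 H:6
  (− 3 ring H displaced by substituents)
  + COOH → C:1 H:1 O:2
  + N(CH3)2 → N:1 C:2 H:6
  + CH2CH2CH3 → C:3 H:7
Element totals:
  C: 9
  H: 17
  N: 1
  O: 2
Molecular formula: C9H17NO2.
  M = 9(12.0) + 17(1.007825) + 14.003074 + 2(15.994915)
    = 108.000000 + 17.133025 + 14.003074 + 31.989830 = 171.125929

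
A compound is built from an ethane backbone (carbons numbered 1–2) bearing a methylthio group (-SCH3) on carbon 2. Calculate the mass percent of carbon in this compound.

Atom tally by fragment:
  CH3 → C:1 H:3
  CH2SCH3 → C:2 H:5 S:1
Element totals:
  C: 3
  H: 8
  S: 1
Molecular formula: C3H8S.
Molar mass = 76.157 g/mol.
Mass from C: 3 × 12.011 = 36.033 g/mol.
%C = 36.033 / 76.157 × 100 = 47.31%.

47.31%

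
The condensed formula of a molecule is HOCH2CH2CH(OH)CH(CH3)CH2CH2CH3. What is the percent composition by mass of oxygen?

21.88%

Atom tally by fragment:
  HOCH2CH2 → C:2 H:5 O:1
  CH(OH) → C:1 H:2 O:1
  CH(CH3) → C:2 H:4
  CH2 → C:1 H:2
  CH2 → C:1 H:2
  CH3 → C:1 H:3
Element totals:
  C: 8
  H: 18
  O: 2
Molecular formula: C8H18O2.
Molar mass = 146.230 g/mol.
Mass from O: 2 × 15.999 = 31.998 g/mol.
%O = 31.998 / 146.230 × 100 = 21.88%.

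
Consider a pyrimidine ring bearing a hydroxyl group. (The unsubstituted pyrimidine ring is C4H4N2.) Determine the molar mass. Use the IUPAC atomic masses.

96.09 g/mol

Atom tally by fragment:
  pyrimidine ring core → C:4 H:4 N:2
  (− 1 ring H displaced by substituents)
  + OH → O:1 H:1
Element totals:
  C: 4
  H: 4
  N: 2
  O: 1
Molecular formula: C4H4N2O.
  M = 4(12.011) + 4(1.008) + 2(14.007) + 15.999
    = 48.044 + 4.032 + 28.014 + 15.999 = 96.089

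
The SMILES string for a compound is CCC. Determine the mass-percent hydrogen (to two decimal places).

18.29%

Atom tally by fragment:
  CH3 → C:1 H:3
  CH2 → C:1 H:2
  CH3 → C:1 H:3
Element totals:
  C: 3
  H: 8
Molecular formula: C3H8.
Molar mass = 44.097 g/mol.
Mass from H: 8 × 1.008 = 8.064 g/mol.
%H = 8.064 / 44.097 × 100 = 18.29%.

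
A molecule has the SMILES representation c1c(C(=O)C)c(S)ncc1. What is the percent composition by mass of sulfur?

Atom tally by fragment:
  pyridine ring core → C:5 H:5 N:1
  (− 2 ring H displaced by substituents)
  + COCH3 → C:2 H:3 O:1
  + SH → S:1 H:1
Element totals:
  C: 7
  H: 7
  N: 1
  O: 1
  S: 1
Molecular formula: C7H7NOS.
Molar mass = 153.199 g/mol.
Mass from S: 1 × 32.06 = 32.060 g/mol.
%S = 32.060 / 153.199 × 100 = 20.93%.

20.93%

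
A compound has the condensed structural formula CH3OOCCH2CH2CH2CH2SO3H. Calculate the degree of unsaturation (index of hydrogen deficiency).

Element totals:
  C: 6
  H: 12
  O: 5
  S: 1
Molecular formula: C6H12O5S.
DoU = (2C + 2 + N − H − X) / 2 = (2·6 + 2 + 0 − 12 − 0) / 2 = 1.

1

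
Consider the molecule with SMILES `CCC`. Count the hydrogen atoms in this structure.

Atom tally by fragment:
  CH3 → C:1 H:3
  CH2 → C:1 H:2
  CH3 → C:1 H:3
Element totals:
  C: 3
  H: 8

8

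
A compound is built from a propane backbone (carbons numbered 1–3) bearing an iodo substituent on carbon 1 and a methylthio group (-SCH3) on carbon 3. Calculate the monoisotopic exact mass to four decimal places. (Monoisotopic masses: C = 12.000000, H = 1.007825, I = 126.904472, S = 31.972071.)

Atom tally by fragment:
  ICH2 → C:1 H:2 I:1
  CH2 → C:1 H:2
  CH2SCH3 → C:2 H:5 S:1
Element totals:
  C: 4
  H: 9
  I: 1
  S: 1
Molecular formula: C4H9IS.
  M = 4(12.0) + 9(1.007825) + 126.904472 + 31.972071
    = 48.000000 + 9.070425 + 126.904472 + 31.972071 = 215.946968

215.9470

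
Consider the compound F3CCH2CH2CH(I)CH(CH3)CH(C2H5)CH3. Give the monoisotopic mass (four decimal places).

Element totals:
  C: 10
  H: 18
  F: 3
  I: 1
Molecular formula: C10H18F3I.
  M = 10(12.0) + 18(1.007825) + 3(18.998403) + 126.904472
    = 120.000000 + 18.140850 + 56.995209 + 126.904472 = 322.040531

322.0405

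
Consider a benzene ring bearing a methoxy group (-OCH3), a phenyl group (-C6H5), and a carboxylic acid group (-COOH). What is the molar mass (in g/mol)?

228.25 g/mol

Atom tally by fragment:
  benzene ring core → C:6 H:6
  (− 3 ring H displaced by substituents)
  + OCH3 → C:1 H:3 O:1
  + C6H5 → C:6 H:5
  + COOH → C:1 H:1 O:2
Element totals:
  C: 14
  H: 12
  O: 3
Molecular formula: C14H12O3.
  M = 14(12.011) + 12(1.008) + 3(15.999)
    = 168.154 + 12.096 + 47.997 = 228.247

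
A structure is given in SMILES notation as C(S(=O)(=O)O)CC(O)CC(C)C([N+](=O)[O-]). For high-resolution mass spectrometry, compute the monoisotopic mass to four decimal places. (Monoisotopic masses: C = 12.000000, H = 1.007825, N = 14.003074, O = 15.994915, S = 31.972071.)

241.0620

Atom tally by fragment:
  HO3SCH2 → C:1 H:3 S:1 O:3
  CH2 → C:1 H:2
  CH(OH) → C:1 H:2 O:1
  CH2 → C:1 H:2
  CH(CH3) → C:2 H:4
  CH2NO2 → C:1 H:2 N:1 O:2
Element totals:
  C: 7
  H: 15
  N: 1
  O: 6
  S: 1
Molecular formula: C7H15NO6S.
  M = 7(12.0) + 15(1.007825) + 14.003074 + 6(15.994915) + 31.972071
    = 84.000000 + 15.117375 + 14.003074 + 95.969490 + 31.972071 = 241.062010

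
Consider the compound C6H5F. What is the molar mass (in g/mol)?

96.10 g/mol

Element totals:
  C: 6
  H: 5
  F: 1
Molecular formula: C6H5F.
  M = 6(12.011) + 5(1.008) + 18.998
    = 72.066 + 5.040 + 18.998 = 96.104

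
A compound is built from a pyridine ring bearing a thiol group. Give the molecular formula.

C5H5NS

Atom tally by fragment:
  pyridine ring core → C:5 H:5 N:1
  (− 1 ring H displaced by substituents)
  + SH → S:1 H:1
Element totals:
  C: 5
  H: 5
  N: 1
  S: 1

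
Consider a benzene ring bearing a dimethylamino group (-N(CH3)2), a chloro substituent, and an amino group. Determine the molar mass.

Atom tally by fragment:
  benzene ring core → C:6 H:6
  (− 3 ring H displaced by substituents)
  + N(CH3)2 → N:1 C:2 H:6
  + Cl → Cl:1
  + NH2 → N:1 H:2
Element totals:
  C: 8
  H: 11
  Cl: 1
  N: 2
Molecular formula: C8H11ClN2.
  M = 8(12.011) + 11(1.008) + 35.45 + 2(14.007)
    = 96.088 + 11.088 + 35.450 + 28.014 = 170.640

170.64 g/mol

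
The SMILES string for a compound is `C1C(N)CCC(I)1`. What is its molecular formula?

C5H10IN

Atom tally by fragment:
  cyclopentane ring core → C:5 H:10
  (− 2 ring H displaced by substituents)
  + NH2 → N:1 H:2
  + I → I:1
Element totals:
  C: 5
  H: 10
  I: 1
  N: 1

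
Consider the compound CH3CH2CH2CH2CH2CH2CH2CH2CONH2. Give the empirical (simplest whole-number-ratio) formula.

C9H19NO

Atom tally by fragment:
  CH3 → C:1 H:3
  CH2 → C:1 H:2
  CH2 → C:1 H:2
  CH2 → C:1 H:2
  CH2 → C:1 H:2
  CH2 → C:1 H:2
  CH2 → C:1 H:2
  CH2CONH2 → C:2 H:4 O:1 N:1
Element totals:
  C: 9
  H: 19
  N: 1
  O: 1
Molecular formula: C9H19NO.
gcd of subscripts (9, 19, 1, 1) = 1, so the empirical formula equals the molecular formula.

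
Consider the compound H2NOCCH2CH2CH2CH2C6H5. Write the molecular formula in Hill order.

C11H15NO

Element totals:
  C: 11
  H: 15
  N: 1
  O: 1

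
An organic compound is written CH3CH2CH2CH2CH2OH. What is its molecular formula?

Atom tally by fragment:
  CH3 → C:1 H:3
  CH2 → C:1 H:2
  CH2 → C:1 H:2
  CH2CH2OH → C:2 H:5 O:1
Element totals:
  C: 5
  H: 12
  O: 1

C5H12O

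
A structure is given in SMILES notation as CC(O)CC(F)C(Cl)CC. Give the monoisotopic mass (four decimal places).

Atom tally by fragment:
  CH3 → C:1 H:3
  CH(OH) → C:1 H:2 O:1
  CH2 → C:1 H:2
  CH(F) → C:1 H:1 F:1
  CH(Cl) → C:1 H:1 Cl:1
  CH2 → C:1 H:2
  CH3 → C:1 H:3
Element totals:
  C: 7
  H: 14
  Cl: 1
  F: 1
  O: 1
Molecular formula: C7H14ClFO.
  M = 7(12.0) + 14(1.007825) + 34.968853 + 18.998403 + 15.994915
    = 84.000000 + 14.109550 + 34.968853 + 18.998403 + 15.994915 = 168.071721

168.0717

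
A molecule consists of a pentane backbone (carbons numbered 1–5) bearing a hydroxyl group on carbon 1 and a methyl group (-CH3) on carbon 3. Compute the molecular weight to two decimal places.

102.18 g/mol

Atom tally by fragment:
  HOCH2 → C:1 H:3 O:1
  CH2 → C:1 H:2
  CH(CH3) → C:2 H:4
  CH2 → C:1 H:2
  CH3 → C:1 H:3
Element totals:
  C: 6
  H: 14
  O: 1
Molecular formula: C6H14O.
  M = 6(12.011) + 14(1.008) + 15.999
    = 72.066 + 14.112 + 15.999 = 102.177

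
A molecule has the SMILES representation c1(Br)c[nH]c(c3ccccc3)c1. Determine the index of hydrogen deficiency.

Atom tally by fragment:
  pyrrole ring core → C:4 H:5 N:1
  (− 2 ring H displaced by substituents)
  + Br → Br:1
  + C6H5 → C:6 H:5
Element totals:
  C: 10
  H: 8
  Br: 1
  N: 1
Molecular formula: C10H8BrN.
DoU = (2C + 2 + N − H − X) / 2 = (2·10 + 2 + 1 − 8 − 1) / 2 = 7.

7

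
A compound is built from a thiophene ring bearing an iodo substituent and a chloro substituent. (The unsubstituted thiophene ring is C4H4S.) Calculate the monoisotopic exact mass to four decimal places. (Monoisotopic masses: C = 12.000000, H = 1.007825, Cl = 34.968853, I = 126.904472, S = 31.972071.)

243.8610

Atom tally by fragment:
  thiophene ring core → C:4 H:4 S:1
  (− 2 ring H displaced by substituents)
  + I → I:1
  + Cl → Cl:1
Element totals:
  C: 4
  H: 2
  Cl: 1
  I: 1
  S: 1
Molecular formula: C4H2ClIS.
  M = 4(12.0) + 2(1.007825) + 34.968853 + 126.904472 + 31.972071
    = 48.000000 + 2.015650 + 34.968853 + 126.904472 + 31.972071 = 243.861046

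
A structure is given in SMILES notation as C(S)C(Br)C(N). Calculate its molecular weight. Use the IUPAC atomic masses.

170.07 g/mol

Atom tally by fragment:
  HSCH2 → C:1 H:3 S:1
  CH(Br) → C:1 H:1 Br:1
  CH2NH2 → C:1 H:4 N:1
Element totals:
  C: 3
  H: 8
  Br: 1
  N: 1
  S: 1
Molecular formula: C3H8BrNS.
  M = 3(12.011) + 8(1.008) + 79.904 + 14.007 + 32.06
    = 36.033 + 8.064 + 79.904 + 14.007 + 32.060 = 170.068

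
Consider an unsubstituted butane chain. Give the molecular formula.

Atom tally by fragment:
  CH3 → C:1 H:3
  CH2 → C:1 H:2
  CH2 → C:1 H:2
  CH3 → C:1 H:3
Element totals:
  C: 4
  H: 10

C4H10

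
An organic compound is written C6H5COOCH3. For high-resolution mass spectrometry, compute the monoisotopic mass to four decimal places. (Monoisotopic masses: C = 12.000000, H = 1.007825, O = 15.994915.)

136.0524

Element totals:
  C: 8
  H: 8
  O: 2
Molecular formula: C8H8O2.
  M = 8(12.0) + 8(1.007825) + 2(15.994915)
    = 96.000000 + 8.062600 + 31.989830 = 136.052430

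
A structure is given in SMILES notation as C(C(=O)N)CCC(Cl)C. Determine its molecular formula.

C6H12ClNO

Atom tally by fragment:
  H2NOCCH2 → C:2 H:4 O:1 N:1
  CH2 → C:1 H:2
  CH2 → C:1 H:2
  CH(Cl) → C:1 H:1 Cl:1
  CH3 → C:1 H:3
Element totals:
  C: 6
  H: 12
  Cl: 1
  N: 1
  O: 1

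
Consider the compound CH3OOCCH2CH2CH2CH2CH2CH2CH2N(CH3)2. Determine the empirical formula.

C11H23NO2

Atom tally by fragment:
  CH3OOCCH2 → C:3 H:5 O:2
  CH2 → C:1 H:2
  CH2 → C:1 H:2
  CH2 → C:1 H:2
  CH2 → C:1 H:2
  CH2 → C:1 H:2
  CH2N(CH3)2 → C:3 H:8 N:1
Element totals:
  C: 11
  H: 23
  N: 1
  O: 2
Molecular formula: C11H23NO2.
gcd of subscripts (11, 23, 1, 2) = 1, so the empirical formula equals the molecular formula.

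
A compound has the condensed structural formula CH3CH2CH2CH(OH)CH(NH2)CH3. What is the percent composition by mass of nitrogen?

11.95%

Atom tally by fragment:
  CH3 → C:1 H:3
  CH2 → C:1 H:2
  CH2 → C:1 H:2
  CH(OH) → C:1 H:2 O:1
  CH(NH2) → C:1 H:3 N:1
  CH3 → C:1 H:3
Element totals:
  C: 6
  H: 15
  N: 1
  O: 1
Molecular formula: C6H15NO.
Molar mass = 117.192 g/mol.
Mass from N: 1 × 14.007 = 14.007 g/mol.
%N = 14.007 / 117.192 × 100 = 11.95%.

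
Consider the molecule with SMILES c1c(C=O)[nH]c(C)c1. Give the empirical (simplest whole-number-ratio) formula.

Atom tally by fragment:
  pyrrole ring core → C:4 H:5 N:1
  (− 2 ring H displaced by substituents)
  + CHO → C:1 H:1 O:1
  + CH3 → C:1 H:3
Element totals:
  C: 6
  H: 7
  N: 1
  O: 1
Molecular formula: C6H7NO.
gcd of subscripts (6, 7, 1, 1) = 1, so the empirical formula equals the molecular formula.

C6H7NO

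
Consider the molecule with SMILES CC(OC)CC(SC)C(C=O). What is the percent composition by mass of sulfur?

Atom tally by fragment:
  CH3 → C:1 H:3
  CH(OCH3) → C:2 H:4 O:1
  CH2 → C:1 H:2
  CH(SCH3) → C:2 H:4 S:1
  CH2CHO → C:2 H:3 O:1
Element totals:
  C: 8
  H: 16
  O: 2
  S: 1
Molecular formula: C8H16O2S.
Molar mass = 176.274 g/mol.
Mass from S: 1 × 32.06 = 32.060 g/mol.
%S = 32.060 / 176.274 × 100 = 18.19%.

18.19%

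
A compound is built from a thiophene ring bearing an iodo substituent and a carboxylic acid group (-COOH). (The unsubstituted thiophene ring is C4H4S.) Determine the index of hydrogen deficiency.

4

Atom tally by fragment:
  thiophene ring core → C:4 H:4 S:1
  (− 2 ring H displaced by substituents)
  + I → I:1
  + COOH → C:1 H:1 O:2
Element totals:
  C: 5
  H: 3
  I: 1
  O: 2
  S: 1
Molecular formula: C5H3IO2S.
DoU = (2C + 2 + N − H − X) / 2 = (2·5 + 2 + 0 − 3 − 1) / 2 = 4.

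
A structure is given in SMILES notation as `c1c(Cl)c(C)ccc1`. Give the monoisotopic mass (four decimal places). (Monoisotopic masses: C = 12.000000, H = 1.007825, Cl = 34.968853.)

Atom tally by fragment:
  benzene ring core → C:6 H:6
  (− 2 ring H displaced by substituents)
  + Cl → Cl:1
  + CH3 → C:1 H:3
Element totals:
  C: 7
  H: 7
  Cl: 1
Molecular formula: C7H7Cl.
  M = 7(12.0) + 7(1.007825) + 34.968853
    = 84.000000 + 7.054775 + 34.968853 = 126.023628

126.0236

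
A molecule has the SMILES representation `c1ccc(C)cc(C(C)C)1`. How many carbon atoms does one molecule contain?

Atom tally by fragment:
  benzene ring core → C:6 H:6
  (− 2 ring H displaced by substituents)
  + CH3 → C:1 H:3
  + CH(CH3)2 → C:3 H:7
Element totals:
  C: 10
  H: 14

10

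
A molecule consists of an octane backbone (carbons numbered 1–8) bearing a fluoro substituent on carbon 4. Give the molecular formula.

C8H17F

Atom tally by fragment:
  CH3 → C:1 H:3
  CH2 → C:1 H:2
  CH2 → C:1 H:2
  CH(F) → C:1 H:1 F:1
  CH2 → C:1 H:2
  CH2 → C:1 H:2
  CH2 → C:1 H:2
  CH3 → C:1 H:3
Element totals:
  C: 8
  H: 17
  F: 1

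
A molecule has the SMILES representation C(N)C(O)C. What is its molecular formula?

Atom tally by fragment:
  H2NCH2 → C:1 H:4 N:1
  CH(OH) → C:1 H:2 O:1
  CH3 → C:1 H:3
Element totals:
  C: 3
  H: 9
  N: 1
  O: 1

C3H9NO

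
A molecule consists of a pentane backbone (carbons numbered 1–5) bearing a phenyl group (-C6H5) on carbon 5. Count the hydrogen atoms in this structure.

Atom tally by fragment:
  CH3 → C:1 H:3
  CH2 → C:1 H:2
  CH2 → C:1 H:2
  CH2 → C:1 H:2
  CH2C6H5 → C:7 H:7
Element totals:
  C: 11
  H: 16

16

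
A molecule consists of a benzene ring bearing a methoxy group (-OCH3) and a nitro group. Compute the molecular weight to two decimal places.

153.14 g/mol

Atom tally by fragment:
  benzene ring core → C:6 H:6
  (− 2 ring H displaced by substituents)
  + OCH3 → C:1 H:3 O:1
  + NO2 → N:1 O:2
Element totals:
  C: 7
  H: 7
  N: 1
  O: 3
Molecular formula: C7H7NO3.
  M = 7(12.011) + 7(1.008) + 14.007 + 3(15.999)
    = 84.077 + 7.056 + 14.007 + 47.997 = 153.137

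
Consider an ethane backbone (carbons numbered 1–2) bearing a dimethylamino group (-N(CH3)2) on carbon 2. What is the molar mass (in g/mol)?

73.14 g/mol

Atom tally by fragment:
  CH3 → C:1 H:3
  CH2N(CH3)2 → C:3 H:8 N:1
Element totals:
  C: 4
  H: 11
  N: 1
Molecular formula: C4H11N.
  M = 4(12.011) + 11(1.008) + 14.007
    = 48.044 + 11.088 + 14.007 = 73.139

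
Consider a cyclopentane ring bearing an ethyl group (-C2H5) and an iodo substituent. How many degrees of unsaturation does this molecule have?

1

Atom tally by fragment:
  cyclopentane ring core → C:5 H:10
  (− 2 ring H displaced by substituents)
  + C2H5 → C:2 H:5
  + I → I:1
Element totals:
  C: 7
  H: 13
  I: 1
Molecular formula: C7H13I.
DoU = (2C + 2 + N − H − X) / 2 = (2·7 + 2 + 0 − 13 − 1) / 2 = 1.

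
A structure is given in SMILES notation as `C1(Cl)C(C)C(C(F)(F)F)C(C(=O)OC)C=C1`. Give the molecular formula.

Atom tally by fragment:
  cyclohexene ring core → C:6 H:10
  (− 4 ring H displaced by substituents)
  + Cl → Cl:1
  + CH3 → C:1 H:3
  + CF3 → C:1 F:3
  + COOCH3 → C:2 H:3 O:2
Element totals:
  C: 10
  H: 12
  Cl: 1
  F: 3
  O: 2

C10H12ClF3O2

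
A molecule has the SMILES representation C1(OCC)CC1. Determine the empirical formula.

Atom tally by fragment:
  cyclopropane ring core → C:3 H:6
  (− 1 ring H displaced by substituents)
  + OC2H5 → C:2 H:5 O:1
Element totals:
  C: 5
  H: 10
  O: 1
Molecular formula: C5H10O.
gcd of subscripts (5, 10, 1) = 1, so the empirical formula equals the molecular formula.

C5H10O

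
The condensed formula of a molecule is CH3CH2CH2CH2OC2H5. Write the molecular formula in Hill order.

C6H14O

Atom tally by fragment:
  CH3 → C:1 H:3
  CH2 → C:1 H:2
  CH2 → C:1 H:2
  CH2OC2H5 → C:3 H:7 O:1
Element totals:
  C: 6
  H: 14
  O: 1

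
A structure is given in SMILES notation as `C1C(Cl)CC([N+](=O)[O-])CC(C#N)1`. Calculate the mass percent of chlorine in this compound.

18.80%

Atom tally by fragment:
  cyclohexane ring core → C:6 H:12
  (− 3 ring H displaced by substituents)
  + Cl → Cl:1
  + NO2 → N:1 O:2
  + CN → C:1 N:1
Element totals:
  C: 7
  H: 9
  Cl: 1
  N: 2
  O: 2
Molecular formula: C7H9ClN2O2.
Molar mass = 188.611 g/mol.
Mass from Cl: 1 × 35.45 = 35.450 g/mol.
%Cl = 35.450 / 188.611 × 100 = 18.80%.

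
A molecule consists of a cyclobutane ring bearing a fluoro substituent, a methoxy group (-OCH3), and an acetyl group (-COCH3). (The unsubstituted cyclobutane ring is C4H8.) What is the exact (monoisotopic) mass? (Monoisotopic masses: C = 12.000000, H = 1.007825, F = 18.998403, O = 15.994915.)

Atom tally by fragment:
  cyclobutane ring core → C:4 H:8
  (− 3 ring H displaced by substituents)
  + F → F:1
  + OCH3 → C:1 H:3 O:1
  + COCH3 → C:2 H:3 O:1
Element totals:
  C: 7
  H: 11
  F: 1
  O: 2
Molecular formula: C7H11FO2.
  M = 7(12.0) + 11(1.007825) + 18.998403 + 2(15.994915)
    = 84.000000 + 11.086075 + 18.998403 + 31.989830 = 146.074308

146.0743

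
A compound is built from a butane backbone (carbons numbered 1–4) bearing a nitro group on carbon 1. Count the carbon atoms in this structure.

4

Atom tally by fragment:
  O2NCH2 → C:1 H:2 N:1 O:2
  CH2 → C:1 H:2
  CH2 → C:1 H:2
  CH3 → C:1 H:3
Element totals:
  C: 4
  H: 9
  N: 1
  O: 2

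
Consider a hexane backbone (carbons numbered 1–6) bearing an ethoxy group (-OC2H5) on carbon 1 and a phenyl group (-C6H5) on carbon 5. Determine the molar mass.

206.33 g/mol

Atom tally by fragment:
  C2H5OCH2 → C:3 H:7 O:1
  CH2 → C:1 H:2
  CH2 → C:1 H:2
  CH2 → C:1 H:2
  CH(C6H5) → C:7 H:6
  CH3 → C:1 H:3
Element totals:
  C: 14
  H: 22
  O: 1
Molecular formula: C14H22O.
  M = 14(12.011) + 22(1.008) + 15.999
    = 168.154 + 22.176 + 15.999 = 206.329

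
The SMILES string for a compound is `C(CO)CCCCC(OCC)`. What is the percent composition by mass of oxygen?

19.97%

Atom tally by fragment:
  HOCH2CH2 → C:2 H:5 O:1
  CH2 → C:1 H:2
  CH2 → C:1 H:2
  CH2 → C:1 H:2
  CH2 → C:1 H:2
  CH2OC2H5 → C:3 H:7 O:1
Element totals:
  C: 9
  H: 20
  O: 2
Molecular formula: C9H20O2.
Molar mass = 160.257 g/mol.
Mass from O: 2 × 15.999 = 31.998 g/mol.
%O = 31.998 / 160.257 × 100 = 19.97%.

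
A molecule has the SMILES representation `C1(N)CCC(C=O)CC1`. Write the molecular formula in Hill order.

Atom tally by fragment:
  cyclohexane ring core → C:6 H:12
  (− 2 ring H displaced by substituents)
  + NH2 → N:1 H:2
  + CHO → C:1 H:1 O:1
Element totals:
  C: 7
  H: 13
  N: 1
  O: 1

C7H13NO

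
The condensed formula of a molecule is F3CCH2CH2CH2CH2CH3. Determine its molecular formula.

C6H11F3

Atom tally by fragment:
  F3CCH2 → C:2 H:2 F:3
  CH2 → C:1 H:2
  CH2 → C:1 H:2
  CH2 → C:1 H:2
  CH3 → C:1 H:3
Element totals:
  C: 6
  H: 11
  F: 3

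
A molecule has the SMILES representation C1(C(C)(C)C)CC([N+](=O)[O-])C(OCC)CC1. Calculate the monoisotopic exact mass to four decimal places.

Atom tally by fragment:
  cyclohexane ring core → C:6 H:12
  (− 3 ring H displaced by substituents)
  + C(CH3)3 → C:4 H:9
  + NO2 → N:1 O:2
  + OC2H5 → C:2 H:5 O:1
Element totals:
  C: 12
  H: 23
  N: 1
  O: 3
Molecular formula: C12H23NO3.
  M = 12(12.0) + 23(1.007825) + 14.003074 + 3(15.994915)
    = 144.000000 + 23.179975 + 14.003074 + 47.984745 = 229.167794

229.1678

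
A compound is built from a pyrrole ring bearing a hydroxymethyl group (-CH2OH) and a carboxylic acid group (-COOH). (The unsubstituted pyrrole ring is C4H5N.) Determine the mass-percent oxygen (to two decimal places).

34.01%

Atom tally by fragment:
  pyrrole ring core → C:4 H:5 N:1
  (− 2 ring H displaced by substituents)
  + CH2OH → C:1 H:3 O:1
  + COOH → C:1 H:1 O:2
Element totals:
  C: 6
  H: 7
  N: 1
  O: 3
Molecular formula: C6H7NO3.
Molar mass = 141.126 g/mol.
Mass from O: 3 × 15.999 = 47.997 g/mol.
%O = 47.997 / 141.126 × 100 = 34.01%.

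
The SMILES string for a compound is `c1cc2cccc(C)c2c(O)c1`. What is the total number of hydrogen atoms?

10

Atom tally by fragment:
  naphthalene ring system core → C:10 H:8
  (− 2 ring H displaced by substituents)
  + CH3 → C:1 H:3
  + OH → O:1 H:1
Element totals:
  C: 11
  H: 10
  O: 1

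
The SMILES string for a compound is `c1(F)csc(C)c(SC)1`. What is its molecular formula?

C6H7FS2

Atom tally by fragment:
  thiophene ring core → C:4 H:4 S:1
  (− 3 ring H displaced by substituents)
  + F → F:1
  + CH3 → C:1 H:3
  + SCH3 → C:1 H:3 S:1
Element totals:
  C: 6
  H: 7
  F: 1
  S: 2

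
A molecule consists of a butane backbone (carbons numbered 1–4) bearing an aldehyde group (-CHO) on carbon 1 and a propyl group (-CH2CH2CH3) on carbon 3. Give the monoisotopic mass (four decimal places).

128.1201

Atom tally by fragment:
  OHCCH2 → C:2 H:3 O:1
  CH2 → C:1 H:2
  CH(CH2CH2CH3) → C:4 H:8
  CH3 → C:1 H:3
Element totals:
  C: 8
  H: 16
  O: 1
Molecular formula: C8H16O.
  M = 8(12.0) + 16(1.007825) + 15.994915
    = 96.000000 + 16.125200 + 15.994915 = 128.120115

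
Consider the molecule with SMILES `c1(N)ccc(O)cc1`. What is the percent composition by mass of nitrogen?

Atom tally by fragment:
  benzene ring core → C:6 H:6
  (− 2 ring H displaced by substituents)
  + NH2 → N:1 H:2
  + OH → O:1 H:1
Element totals:
  C: 6
  H: 7
  N: 1
  O: 1
Molecular formula: C6H7NO.
Molar mass = 109.128 g/mol.
Mass from N: 1 × 14.007 = 14.007 g/mol.
%N = 14.007 / 109.128 × 100 = 12.84%.

12.84%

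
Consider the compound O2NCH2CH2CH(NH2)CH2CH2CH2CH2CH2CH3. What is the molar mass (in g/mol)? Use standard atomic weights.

188.27 g/mol

Atom tally by fragment:
  O2NCH2 → C:1 H:2 N:1 O:2
  CH2 → C:1 H:2
  CH(NH2) → C:1 H:3 N:1
  CH2 → C:1 H:2
  CH2 → C:1 H:2
  CH2 → C:1 H:2
  CH2 → C:1 H:2
  CH2 → C:1 H:2
  CH3 → C:1 H:3
Element totals:
  C: 9
  H: 20
  N: 2
  O: 2
Molecular formula: C9H20N2O2.
  M = 9(12.011) + 20(1.008) + 2(14.007) + 2(15.999)
    = 108.099 + 20.160 + 28.014 + 31.998 = 188.271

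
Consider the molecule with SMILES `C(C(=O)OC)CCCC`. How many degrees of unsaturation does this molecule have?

Atom tally by fragment:
  CH3OOCCH2 → C:3 H:5 O:2
  CH2 → C:1 H:2
  CH2 → C:1 H:2
  CH2 → C:1 H:2
  CH3 → C:1 H:3
Element totals:
  C: 7
  H: 14
  O: 2
Molecular formula: C7H14O2.
DoU = (2C + 2 + N − H − X) / 2 = (2·7 + 2 + 0 − 14 − 0) / 2 = 1.

1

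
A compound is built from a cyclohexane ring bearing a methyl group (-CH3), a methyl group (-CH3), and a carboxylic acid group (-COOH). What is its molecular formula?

C9H16O2

Atom tally by fragment:
  cyclohexane ring core → C:6 H:12
  (− 3 ring H displaced by substituents)
  + CH3 → C:1 H:3
  + CH3 → C:1 H:3
  + COOH → C:1 H:1 O:2
Element totals:
  C: 9
  H: 16
  O: 2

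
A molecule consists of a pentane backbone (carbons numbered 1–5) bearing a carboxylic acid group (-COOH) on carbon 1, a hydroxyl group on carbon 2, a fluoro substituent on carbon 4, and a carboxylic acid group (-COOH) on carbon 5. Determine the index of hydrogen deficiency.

2

Atom tally by fragment:
  HOOCCH2 → C:2 H:3 O:2
  CH(OH) → C:1 H:2 O:1
  CH2 → C:1 H:2
  CH(F) → C:1 H:1 F:1
  CH2COOH → C:2 H:3 O:2
Element totals:
  C: 7
  H: 11
  F: 1
  O: 5
Molecular formula: C7H11FO5.
DoU = (2C + 2 + N − H − X) / 2 = (2·7 + 2 + 0 − 11 − 1) / 2 = 2.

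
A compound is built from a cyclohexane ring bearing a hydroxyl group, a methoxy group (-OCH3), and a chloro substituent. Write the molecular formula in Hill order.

Atom tally by fragment:
  cyclohexane ring core → C:6 H:12
  (− 3 ring H displaced by substituents)
  + OH → O:1 H:1
  + OCH3 → C:1 H:3 O:1
  + Cl → Cl:1
Element totals:
  C: 7
  H: 13
  Cl: 1
  O: 2

C7H13ClO2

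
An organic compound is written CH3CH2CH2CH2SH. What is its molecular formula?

Atom tally by fragment:
  CH3 → C:1 H:3
  CH2 → C:1 H:2
  CH2 → C:1 H:2
  CH2SH → C:1 H:3 S:1
Element totals:
  C: 4
  H: 10
  S: 1

C4H10S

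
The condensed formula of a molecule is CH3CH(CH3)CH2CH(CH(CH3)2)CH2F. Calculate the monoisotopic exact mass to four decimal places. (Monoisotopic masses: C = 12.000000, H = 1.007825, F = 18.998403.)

146.1471

Atom tally by fragment:
  CH3 → C:1 H:3
  CH(CH3) → C:2 H:4
  CH2 → C:1 H:2
  CH(CH(CH3)2) → C:4 H:8
  CH2F → C:1 H:2 F:1
Element totals:
  C: 9
  H: 19
  F: 1
Molecular formula: C9H19F.
  M = 9(12.0) + 19(1.007825) + 18.998403
    = 108.000000 + 19.148675 + 18.998403 = 146.147078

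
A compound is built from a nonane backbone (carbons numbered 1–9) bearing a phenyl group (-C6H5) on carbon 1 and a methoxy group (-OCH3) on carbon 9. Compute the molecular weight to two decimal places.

234.38 g/mol

Atom tally by fragment:
  C6H5CH2 → C:7 H:7
  CH2 → C:1 H:2
  CH2 → C:1 H:2
  CH2 → C:1 H:2
  CH2 → C:1 H:2
  CH2 → C:1 H:2
  CH2 → C:1 H:2
  CH2 → C:1 H:2
  CH2OCH3 → C:2 H:5 O:1
Element totals:
  C: 16
  H: 26
  O: 1
Molecular formula: C16H26O.
  M = 16(12.011) + 26(1.008) + 15.999
    = 192.176 + 26.208 + 15.999 = 234.383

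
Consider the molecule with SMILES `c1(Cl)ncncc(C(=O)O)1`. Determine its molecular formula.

C5H3ClN2O2

Atom tally by fragment:
  pyrimidine ring core → C:4 H:4 N:2
  (− 2 ring H displaced by substituents)
  + Cl → Cl:1
  + COOH → C:1 H:1 O:2
Element totals:
  C: 5
  H: 3
  Cl: 1
  N: 2
  O: 2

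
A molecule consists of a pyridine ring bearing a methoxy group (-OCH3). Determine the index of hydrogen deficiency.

4

Atom tally by fragment:
  pyridine ring core → C:5 H:5 N:1
  (− 1 ring H displaced by substituents)
  + OCH3 → C:1 H:3 O:1
Element totals:
  C: 6
  H: 7
  N: 1
  O: 1
Molecular formula: C6H7NO.
DoU = (2C + 2 + N − H − X) / 2 = (2·6 + 2 + 1 − 7 − 0) / 2 = 4.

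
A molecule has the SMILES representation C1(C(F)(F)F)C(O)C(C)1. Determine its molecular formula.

Atom tally by fragment:
  cyclopropane ring core → C:3 H:6
  (− 3 ring H displaced by substituents)
  + CF3 → C:1 F:3
  + OH → O:1 H:1
  + CH3 → C:1 H:3
Element totals:
  C: 5
  H: 7
  F: 3
  O: 1

C5H7F3O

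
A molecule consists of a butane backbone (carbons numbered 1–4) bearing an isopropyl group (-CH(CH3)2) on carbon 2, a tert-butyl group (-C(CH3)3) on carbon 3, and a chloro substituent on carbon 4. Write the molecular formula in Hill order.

C11H23Cl

Atom tally by fragment:
  CH3 → C:1 H:3
  CH(CH(CH3)2) → C:4 H:8
  CH(C(CH3)3) → C:5 H:10
  CH2Cl → C:1 H:2 Cl:1
Element totals:
  C: 11
  H: 23
  Cl: 1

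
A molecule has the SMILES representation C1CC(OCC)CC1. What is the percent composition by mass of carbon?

73.63%

Atom tally by fragment:
  cyclopentane ring core → C:5 H:10
  (− 1 ring H displaced by substituents)
  + OC2H5 → C:2 H:5 O:1
Element totals:
  C: 7
  H: 14
  O: 1
Molecular formula: C7H14O.
Molar mass = 114.188 g/mol.
Mass from C: 7 × 12.011 = 84.077 g/mol.
%C = 84.077 / 114.188 × 100 = 73.63%.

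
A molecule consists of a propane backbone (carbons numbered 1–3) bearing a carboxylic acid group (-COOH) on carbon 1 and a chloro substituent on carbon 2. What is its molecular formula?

C4H7ClO2

Atom tally by fragment:
  HOOCCH2 → C:2 H:3 O:2
  CH(Cl) → C:1 H:1 Cl:1
  CH3 → C:1 H:3
Element totals:
  C: 4
  H: 7
  Cl: 1
  O: 2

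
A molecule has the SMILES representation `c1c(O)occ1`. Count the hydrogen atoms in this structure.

4

Atom tally by fragment:
  furan ring core → C:4 H:4 O:1
  (− 1 ring H displaced by substituents)
  + OH → O:1 H:1
Element totals:
  C: 4
  H: 4
  O: 2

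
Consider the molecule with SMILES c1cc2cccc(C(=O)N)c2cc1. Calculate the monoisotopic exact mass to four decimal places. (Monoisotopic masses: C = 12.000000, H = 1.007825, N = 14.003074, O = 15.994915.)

171.0684

Atom tally by fragment:
  naphthalene ring system core → C:10 H:8
  (− 1 ring H displaced by substituents)
  + CONH2 → C:1 H:2 O:1 N:1
Element totals:
  C: 11
  H: 9
  N: 1
  O: 1
Molecular formula: C11H9NO.
  M = 11(12.0) + 9(1.007825) + 14.003074 + 15.994915
    = 132.000000 + 9.070425 + 14.003074 + 15.994915 = 171.068414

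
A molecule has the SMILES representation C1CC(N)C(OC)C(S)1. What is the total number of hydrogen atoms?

Atom tally by fragment:
  cyclopentane ring core → C:5 H:10
  (− 3 ring H displaced by substituents)
  + NH2 → N:1 H:2
  + OCH3 → C:1 H:3 O:1
  + SH → S:1 H:1
Element totals:
  C: 6
  H: 13
  N: 1
  O: 1
  S: 1

13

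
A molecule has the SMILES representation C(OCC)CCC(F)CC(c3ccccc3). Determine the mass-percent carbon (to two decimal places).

Atom tally by fragment:
  C2H5OCH2 → C:3 H:7 O:1
  CH2 → C:1 H:2
  CH2 → C:1 H:2
  CH(F) → C:1 H:1 F:1
  CH2 → C:1 H:2
  CH2C6H5 → C:7 H:7
Element totals:
  C: 14
  H: 21
  F: 1
  O: 1
Molecular formula: C14H21FO.
Molar mass = 224.319 g/mol.
Mass from C: 14 × 12.011 = 168.154 g/mol.
%C = 168.154 / 224.319 × 100 = 74.96%.

74.96%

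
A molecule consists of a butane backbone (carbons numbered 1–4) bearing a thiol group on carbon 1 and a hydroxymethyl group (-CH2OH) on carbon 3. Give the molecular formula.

C5H12OS

Atom tally by fragment:
  HSCH2 → C:1 H:3 S:1
  CH2 → C:1 H:2
  CH(CH2OH) → C:2 H:4 O:1
  CH3 → C:1 H:3
Element totals:
  C: 5
  H: 12
  O: 1
  S: 1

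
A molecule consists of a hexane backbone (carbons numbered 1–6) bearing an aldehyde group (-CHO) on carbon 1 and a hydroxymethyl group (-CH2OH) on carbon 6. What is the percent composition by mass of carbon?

Atom tally by fragment:
  OHCCH2 → C:2 H:3 O:1
  CH2 → C:1 H:2
  CH2 → C:1 H:2
  CH2 → C:1 H:2
  CH2 → C:1 H:2
  CH2CH2OH → C:2 H:5 O:1
Element totals:
  C: 8
  H: 16
  O: 2
Molecular formula: C8H16O2.
Molar mass = 144.214 g/mol.
Mass from C: 8 × 12.011 = 96.088 g/mol.
%C = 96.088 / 144.214 × 100 = 66.63%.

66.63%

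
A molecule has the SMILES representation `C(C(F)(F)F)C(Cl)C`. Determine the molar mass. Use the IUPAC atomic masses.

Atom tally by fragment:
  F3CCH2 → C:2 H:2 F:3
  CH(Cl) → C:1 H:1 Cl:1
  CH3 → C:1 H:3
Element totals:
  C: 4
  H: 6
  Cl: 1
  F: 3
Molecular formula: C4H6ClF3.
  M = 4(12.011) + 6(1.008) + 35.45 + 3(18.998)
    = 48.044 + 6.048 + 35.450 + 56.994 = 146.536

146.54 g/mol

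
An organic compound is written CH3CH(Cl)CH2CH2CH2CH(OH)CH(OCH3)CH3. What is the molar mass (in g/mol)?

Element totals:
  C: 9
  H: 19
  Cl: 1
  O: 2
Molecular formula: C9H19ClO2.
  M = 9(12.011) + 19(1.008) + 35.45 + 2(15.999)
    = 108.099 + 19.152 + 35.450 + 31.998 = 194.699

194.70 g/mol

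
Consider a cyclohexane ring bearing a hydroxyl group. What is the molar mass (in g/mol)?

100.16 g/mol

Atom tally by fragment:
  cyclohexane ring core → C:6 H:12
  (− 1 ring H displaced by substituents)
  + OH → O:1 H:1
Element totals:
  C: 6
  H: 12
  O: 1
Molecular formula: C6H12O.
  M = 6(12.011) + 12(1.008) + 15.999
    = 72.066 + 12.096 + 15.999 = 100.161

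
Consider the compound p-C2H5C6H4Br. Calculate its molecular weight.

185.06 g/mol

Atom tally by fragment:
  benzene ring core → C:6 H:6
  (− 2 ring H displaced by substituents)
  + C2H5 → C:2 H:5
  + Br → Br:1
Element totals:
  C: 8
  H: 9
  Br: 1
Molecular formula: C8H9Br.
  M = 8(12.011) + 9(1.008) + 79.904
    = 96.088 + 9.072 + 79.904 = 185.064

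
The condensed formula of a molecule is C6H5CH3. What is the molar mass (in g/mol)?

Atom tally by fragment:
  benzene ring core → C:6 H:6
  (− 1 ring H displaced by substituents)
  + CH3 → C:1 H:3
Element totals:
  C: 7
  H: 8
Molecular formula: C7H8.
  M = 7(12.011) + 8(1.008)
    = 84.077 + 8.064 = 92.141

92.14 g/mol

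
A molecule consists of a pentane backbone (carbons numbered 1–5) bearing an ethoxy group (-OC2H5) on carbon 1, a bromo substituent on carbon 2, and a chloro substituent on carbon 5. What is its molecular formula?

Atom tally by fragment:
  C2H5OCH2 → C:3 H:7 O:1
  CH(Br) → C:1 H:1 Br:1
  CH2 → C:1 H:2
  CH2 → C:1 H:2
  CH2Cl → C:1 H:2 Cl:1
Element totals:
  C: 7
  H: 14
  Br: 1
  Cl: 1
  O: 1

C7H14BrClO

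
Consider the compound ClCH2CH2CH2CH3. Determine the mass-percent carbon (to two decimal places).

51.90%

Atom tally by fragment:
  ClCH2 → C:1 H:2 Cl:1
  CH2 → C:1 H:2
  CH2 → C:1 H:2
  CH3 → C:1 H:3
Element totals:
  C: 4
  H: 9
  Cl: 1
Molecular formula: C4H9Cl.
Molar mass = 92.566 g/mol.
Mass from C: 4 × 12.011 = 48.044 g/mol.
%C = 48.044 / 92.566 × 100 = 51.90%.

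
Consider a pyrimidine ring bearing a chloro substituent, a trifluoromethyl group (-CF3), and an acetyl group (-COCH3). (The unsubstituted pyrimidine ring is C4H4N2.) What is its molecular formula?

C7H4ClF3N2O

Atom tally by fragment:
  pyrimidine ring core → C:4 H:4 N:2
  (− 3 ring H displaced by substituents)
  + Cl → Cl:1
  + CF3 → C:1 F:3
  + COCH3 → C:2 H:3 O:1
Element totals:
  C: 7
  H: 4
  Cl: 1
  F: 3
  N: 2
  O: 1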